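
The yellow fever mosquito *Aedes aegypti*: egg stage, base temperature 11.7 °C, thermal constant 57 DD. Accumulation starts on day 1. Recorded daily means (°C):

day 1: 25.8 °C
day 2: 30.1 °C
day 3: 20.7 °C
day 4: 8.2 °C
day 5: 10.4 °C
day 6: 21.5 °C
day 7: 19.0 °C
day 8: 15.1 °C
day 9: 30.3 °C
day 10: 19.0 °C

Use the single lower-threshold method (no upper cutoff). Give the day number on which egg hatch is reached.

Daily DD above 11.7 °C: 14.1, 18.4, 9.0, 0.0, 0.0, 9.8, 7.3, 3.4, 18.6, 7.3.
Cumulative: 14.1, 32.5, 41.5, 41.5, 41.5, 51.3, 58.6, 62.0, 80.6, 87.9.
The total first reaches 57 DD on day 7.

day 7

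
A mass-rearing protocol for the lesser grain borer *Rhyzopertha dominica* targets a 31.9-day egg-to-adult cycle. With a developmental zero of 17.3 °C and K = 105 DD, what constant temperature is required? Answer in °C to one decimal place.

Required daily accumulation = 105 / 31.9 = 3.292 DD/day.
T = T_base + 3.292 = 17.3 + 3.292 = 20.592 ≈ 20.6 °C.

20.6 °C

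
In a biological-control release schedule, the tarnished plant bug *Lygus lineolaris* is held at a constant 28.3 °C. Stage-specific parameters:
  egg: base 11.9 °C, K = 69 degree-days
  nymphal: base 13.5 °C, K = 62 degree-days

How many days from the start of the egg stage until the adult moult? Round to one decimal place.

8.4 days

egg: 69 / (28.3 − 11.9) = 69 / 16.4 = 4.207 d.
nymphal: 62 / (28.3 − 13.5) = 62 / 14.8 = 4.189 d.
Sum = 8.397 ≈ 8.4 days.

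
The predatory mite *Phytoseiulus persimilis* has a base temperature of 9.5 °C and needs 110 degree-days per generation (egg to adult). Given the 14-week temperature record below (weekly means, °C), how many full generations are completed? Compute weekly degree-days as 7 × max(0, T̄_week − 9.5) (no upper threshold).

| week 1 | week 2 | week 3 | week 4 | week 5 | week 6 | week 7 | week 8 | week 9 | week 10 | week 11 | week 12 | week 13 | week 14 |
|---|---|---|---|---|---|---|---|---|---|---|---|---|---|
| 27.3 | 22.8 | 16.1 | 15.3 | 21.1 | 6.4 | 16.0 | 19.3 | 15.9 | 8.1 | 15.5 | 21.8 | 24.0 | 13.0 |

Weekly DD (7 × max(0, T̄ − 9.5)): 124.6, 93.1, 46.2, 40.6, 81.2, 0.0, 45.5, 68.6, 44.8, 0.0, 42.0, 86.1, 101.5, 24.5.
Season total = 798.7 DD.
Complete generations = ⌊798.7 / 110⌋ = 7.

7 generations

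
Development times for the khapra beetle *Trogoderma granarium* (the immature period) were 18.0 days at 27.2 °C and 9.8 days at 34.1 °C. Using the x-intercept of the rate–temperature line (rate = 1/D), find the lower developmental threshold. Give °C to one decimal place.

Linear rate model ⇒ the product D·(T − T_b) is constant across temperatures.
18.0·(27.2 − T_b) = 9.8·(34.1 − T_b)
T_b = (18.0·27.2 − 9.8·34.1) / (18.0 − 9.8) = 155.42 / 8.2 = 18.954 °C ≈ 19.0 °C.

19.0 °C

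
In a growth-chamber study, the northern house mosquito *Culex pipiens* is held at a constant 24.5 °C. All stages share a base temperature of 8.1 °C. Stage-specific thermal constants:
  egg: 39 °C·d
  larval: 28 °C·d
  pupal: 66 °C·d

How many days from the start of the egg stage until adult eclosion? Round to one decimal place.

8.1 days

Daily accumulation at 24.5 °C = 24.5 − 8.1 = 16.4 DD/day.
Total K = 39 + 28 + 66 = 133 DD.
Total duration = 133 / 16.4 = 8.110 ≈ 8.1 days.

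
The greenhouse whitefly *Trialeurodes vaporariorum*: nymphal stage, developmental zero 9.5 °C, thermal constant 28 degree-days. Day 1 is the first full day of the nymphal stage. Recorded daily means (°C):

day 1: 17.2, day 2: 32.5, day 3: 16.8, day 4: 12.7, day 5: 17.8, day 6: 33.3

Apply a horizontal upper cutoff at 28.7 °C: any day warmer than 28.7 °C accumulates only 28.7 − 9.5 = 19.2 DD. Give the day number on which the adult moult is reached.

Daily DD above 9.5 °C (capped at 19.2): 7.7, 19.2, 7.3, 3.2, 8.3, 19.2.
Cumulative: 7.7, 26.9, 34.2, 37.4, 45.7, 64.9.
The total first reaches 28 DD on day 3.

day 3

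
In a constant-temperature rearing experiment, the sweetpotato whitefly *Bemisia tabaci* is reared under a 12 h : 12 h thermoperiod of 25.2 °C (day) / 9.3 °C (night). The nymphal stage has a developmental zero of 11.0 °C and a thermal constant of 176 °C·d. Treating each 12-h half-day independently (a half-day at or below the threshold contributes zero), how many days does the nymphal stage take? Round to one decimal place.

Day half: max(0, 25.2 − 11.0) × 0.5 = 14.2 × 0.5 = 7.10 DD.
Night half: max(0, 9.3 − 11.0) × 0.5 = 0.0 × 0.5 = 0.00 DD.
Per 24 h: 7.10 DD/day.
Duration = 176 / 7.10 = 24.789 ≈ 24.8 days.

24.8 days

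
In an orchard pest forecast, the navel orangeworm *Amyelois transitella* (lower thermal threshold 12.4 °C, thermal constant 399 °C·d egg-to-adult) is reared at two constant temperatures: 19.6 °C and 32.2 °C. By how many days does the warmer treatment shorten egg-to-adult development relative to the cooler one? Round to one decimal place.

35.3 days

At 19.6 °C: 399 / (19.6 − 12.4) = 399 / 7.2 = 55.417 d.
At 32.2 °C: 399 / (32.2 − 12.4) = 399 / 19.8 = 20.152 d.
Difference = |55.417 − 20.152| = 35.265 ≈ 35.3 days.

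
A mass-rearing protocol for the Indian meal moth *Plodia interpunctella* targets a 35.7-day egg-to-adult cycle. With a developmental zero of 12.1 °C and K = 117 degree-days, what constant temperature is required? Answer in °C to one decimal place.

15.4 °C

Required daily accumulation = 117 / 35.7 = 3.277 DD/day.
T = T_base + 3.277 = 12.1 + 3.277 = 15.377 ≈ 15.4 °C.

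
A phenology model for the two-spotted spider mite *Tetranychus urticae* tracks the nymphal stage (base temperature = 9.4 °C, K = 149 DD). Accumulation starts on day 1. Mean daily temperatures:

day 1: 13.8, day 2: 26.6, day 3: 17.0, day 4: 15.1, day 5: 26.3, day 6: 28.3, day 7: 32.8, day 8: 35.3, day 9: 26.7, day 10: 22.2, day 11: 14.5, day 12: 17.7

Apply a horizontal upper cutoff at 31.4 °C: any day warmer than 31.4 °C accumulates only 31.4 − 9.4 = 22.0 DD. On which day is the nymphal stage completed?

day 11

Daily DD above 9.4 °C (capped at 22.0): 4.4, 17.2, 7.6, 5.7, 16.9, 18.9, 22.0, 22.0, 17.3, 12.8, 5.1, 8.3.
Cumulative: 4.4, 21.6, 29.2, 34.9, 51.8, 70.7, 92.7, 114.7, 132.0, 144.8, 149.9, 158.2.
The total first reaches 149 DD on day 11.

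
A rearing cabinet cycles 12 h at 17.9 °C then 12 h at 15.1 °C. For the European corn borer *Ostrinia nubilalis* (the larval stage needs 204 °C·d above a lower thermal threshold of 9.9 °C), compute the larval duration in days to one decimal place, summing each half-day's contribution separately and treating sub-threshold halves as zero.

Day half: max(0, 17.9 − 9.9) × 0.5 = 8.0 × 0.5 = 4.00 DD.
Night half: max(0, 15.1 − 9.9) × 0.5 = 5.2 × 0.5 = 2.60 DD.
Per 24 h: 6.60 DD/day.
Duration = 204 / 6.60 = 30.909 ≈ 30.9 days.

30.9 days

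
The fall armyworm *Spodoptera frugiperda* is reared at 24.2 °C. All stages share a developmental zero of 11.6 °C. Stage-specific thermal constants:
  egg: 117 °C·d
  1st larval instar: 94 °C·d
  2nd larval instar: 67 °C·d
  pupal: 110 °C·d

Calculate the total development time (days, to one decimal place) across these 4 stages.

Daily accumulation at 24.2 °C = 24.2 − 11.6 = 12.6 DD/day.
Total K = 117 + 94 + 67 + 110 = 388 DD.
Total duration = 388 / 12.6 = 30.794 ≈ 30.8 days.

30.8 days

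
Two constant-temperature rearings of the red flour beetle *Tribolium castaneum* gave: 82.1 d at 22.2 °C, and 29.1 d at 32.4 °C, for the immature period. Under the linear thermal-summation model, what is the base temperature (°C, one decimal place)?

Equal thermal constants: D₁(T₁ − T_b) = D₂(T₂ − T_b).
82.1·(22.2 − T_b) = 29.1·(32.4 − T_b)
T_b = (82.1·22.2 − 29.1·32.4) / (82.1 − 29.1) = 879.78 / 53.0 = 16.600 °C ≈ 16.6 °C.

16.6 °C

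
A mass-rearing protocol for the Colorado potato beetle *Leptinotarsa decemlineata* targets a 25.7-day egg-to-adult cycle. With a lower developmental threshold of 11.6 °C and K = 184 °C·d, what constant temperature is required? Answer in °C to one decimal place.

Required daily accumulation = 184 / 25.7 = 7.160 DD/day.
T = T_base + 7.160 = 11.6 + 7.160 = 18.760 ≈ 18.8 °C.

18.8 °C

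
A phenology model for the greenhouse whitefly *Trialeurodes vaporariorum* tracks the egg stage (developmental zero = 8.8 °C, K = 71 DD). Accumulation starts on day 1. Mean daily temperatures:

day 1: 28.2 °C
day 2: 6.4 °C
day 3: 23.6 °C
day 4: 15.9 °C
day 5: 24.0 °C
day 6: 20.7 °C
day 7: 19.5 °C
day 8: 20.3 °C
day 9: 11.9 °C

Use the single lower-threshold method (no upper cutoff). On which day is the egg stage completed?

day 7

Daily DD above 8.8 °C: 19.4, 0.0, 14.8, 7.1, 15.2, 11.9, 10.7, 11.5, 3.1.
Cumulative: 19.4, 19.4, 34.2, 41.3, 56.5, 68.4, 79.1, 90.6, 93.7.
The total first reaches 71 DD on day 7.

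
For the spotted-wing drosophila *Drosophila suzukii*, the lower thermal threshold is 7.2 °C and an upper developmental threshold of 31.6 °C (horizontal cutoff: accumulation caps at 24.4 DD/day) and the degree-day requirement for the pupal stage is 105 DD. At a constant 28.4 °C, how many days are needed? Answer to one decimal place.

Daily accumulation = 28.4 − 7.2 = 21.2 DD/day.
Duration = 105 / 21.2 = 4.953 ≈ 5.0 days.

5.0 days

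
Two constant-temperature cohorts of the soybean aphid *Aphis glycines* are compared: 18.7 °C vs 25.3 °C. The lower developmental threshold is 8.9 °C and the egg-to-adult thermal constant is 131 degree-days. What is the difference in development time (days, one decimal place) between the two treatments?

At 18.7 °C: 131 / (18.7 − 8.9) = 131 / 9.8 = 13.367 d.
At 25.3 °C: 131 / (25.3 − 8.9) = 131 / 16.4 = 7.988 d.
Difference = |13.367 − 7.988| = 5.380 ≈ 5.4 days.

5.4 days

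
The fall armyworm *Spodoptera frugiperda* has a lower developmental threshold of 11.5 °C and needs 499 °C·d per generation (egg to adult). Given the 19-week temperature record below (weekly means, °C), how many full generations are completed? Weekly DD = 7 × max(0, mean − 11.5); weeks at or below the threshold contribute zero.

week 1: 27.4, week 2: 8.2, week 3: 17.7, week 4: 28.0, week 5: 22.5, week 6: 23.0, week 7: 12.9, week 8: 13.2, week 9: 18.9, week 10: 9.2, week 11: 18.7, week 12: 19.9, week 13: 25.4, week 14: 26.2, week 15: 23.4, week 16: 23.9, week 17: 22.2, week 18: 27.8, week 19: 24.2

2 generations

Weekly DD (7 × max(0, T̄ − 11.5)): 111.3, 0.0, 43.4, 115.5, 77.0, 80.5, 9.8, 11.9, 51.8, 0.0, 50.4, 58.8, 97.3, 102.9, 83.3, 86.8, 74.9, 114.1, 88.9.
Season total = 1258.6 DD.
Complete generations = ⌊1258.6 / 499⌋ = 2.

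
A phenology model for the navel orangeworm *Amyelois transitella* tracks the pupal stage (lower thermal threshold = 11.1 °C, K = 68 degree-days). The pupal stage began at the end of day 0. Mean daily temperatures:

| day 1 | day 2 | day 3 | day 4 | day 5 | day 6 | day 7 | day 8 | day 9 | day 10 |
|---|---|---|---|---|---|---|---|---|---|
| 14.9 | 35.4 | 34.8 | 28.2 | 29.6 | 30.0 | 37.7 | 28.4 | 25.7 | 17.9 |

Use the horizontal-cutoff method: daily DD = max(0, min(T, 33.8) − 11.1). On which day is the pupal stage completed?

Daily DD above 11.1 °C (capped at 22.7): 3.8, 22.7, 22.7, 17.1, 18.5, 18.9, 22.7, 17.3, 14.6, 6.8.
Cumulative: 3.8, 26.5, 49.2, 66.3, 84.8, 103.7, 126.4, 143.7, 158.3, 165.1.
The total first reaches 68 DD on day 5.

day 5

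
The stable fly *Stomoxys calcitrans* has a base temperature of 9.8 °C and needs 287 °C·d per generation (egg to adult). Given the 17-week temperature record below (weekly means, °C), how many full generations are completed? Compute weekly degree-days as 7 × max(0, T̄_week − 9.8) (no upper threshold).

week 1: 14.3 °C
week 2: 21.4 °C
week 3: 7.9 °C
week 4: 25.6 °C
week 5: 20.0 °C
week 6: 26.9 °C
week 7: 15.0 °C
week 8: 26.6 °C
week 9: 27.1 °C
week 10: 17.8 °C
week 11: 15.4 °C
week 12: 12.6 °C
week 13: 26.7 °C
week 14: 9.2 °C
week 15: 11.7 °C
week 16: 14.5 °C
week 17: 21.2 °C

Weekly DD (7 × max(0, T̄ − 9.8)): 31.5, 81.2, 0.0, 110.6, 71.4, 119.7, 36.4, 117.6, 121.1, 56.0, 39.2, 19.6, 118.3, 0.0, 13.3, 32.9, 79.8.
Season total = 1048.6 DD.
Complete generations = ⌊1048.6 / 287⌋ = 3.

3 generations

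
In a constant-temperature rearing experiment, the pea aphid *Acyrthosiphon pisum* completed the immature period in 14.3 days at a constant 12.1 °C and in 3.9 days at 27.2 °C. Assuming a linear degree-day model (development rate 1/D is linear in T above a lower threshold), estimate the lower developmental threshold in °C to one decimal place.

6.4 °C

Under the model K = D·(T − T_b), so D₁·(T₁ − T_b) = D₂·(T₂ − T_b).
14.3·(12.1 − T_b) = 3.9·(27.2 − T_b)
T_b = (14.3·12.1 − 3.9·27.2) / (14.3 − 3.9) = 66.95 / 10.4 = 6.438 °C ≈ 6.4 °C.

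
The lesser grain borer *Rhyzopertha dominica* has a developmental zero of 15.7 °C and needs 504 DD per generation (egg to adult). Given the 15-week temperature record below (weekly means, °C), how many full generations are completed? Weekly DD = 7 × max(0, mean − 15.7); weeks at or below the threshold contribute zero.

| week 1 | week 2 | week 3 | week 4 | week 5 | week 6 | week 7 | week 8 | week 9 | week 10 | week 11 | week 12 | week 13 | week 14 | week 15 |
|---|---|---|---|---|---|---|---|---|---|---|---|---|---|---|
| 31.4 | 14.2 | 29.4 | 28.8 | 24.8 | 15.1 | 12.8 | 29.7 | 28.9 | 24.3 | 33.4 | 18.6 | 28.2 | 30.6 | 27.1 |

2 generations

Weekly DD (7 × max(0, T̄ − 15.7)): 109.9, 0.0, 95.9, 91.7, 63.7, 0.0, 0.0, 98.0, 92.4, 60.2, 123.9, 20.3, 87.5, 104.3, 79.8.
Season total = 1027.6 DD.
Complete generations = ⌊1027.6 / 504⌋ = 2.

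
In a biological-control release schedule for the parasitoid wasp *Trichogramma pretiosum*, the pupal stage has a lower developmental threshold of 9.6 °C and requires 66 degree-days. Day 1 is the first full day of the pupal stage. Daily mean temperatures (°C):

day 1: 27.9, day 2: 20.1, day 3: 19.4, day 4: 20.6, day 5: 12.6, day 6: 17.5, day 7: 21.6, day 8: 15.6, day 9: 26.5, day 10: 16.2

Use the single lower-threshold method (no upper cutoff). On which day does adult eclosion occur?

day 7

Daily DD above 9.6 °C: 18.3, 10.5, 9.8, 11.0, 3.0, 7.9, 12.0, 6.0, 16.9, 6.6.
Cumulative: 18.3, 28.8, 38.6, 49.6, 52.6, 60.5, 72.5, 78.5, 95.4, 102.0.
The total first reaches 66 DD on day 7.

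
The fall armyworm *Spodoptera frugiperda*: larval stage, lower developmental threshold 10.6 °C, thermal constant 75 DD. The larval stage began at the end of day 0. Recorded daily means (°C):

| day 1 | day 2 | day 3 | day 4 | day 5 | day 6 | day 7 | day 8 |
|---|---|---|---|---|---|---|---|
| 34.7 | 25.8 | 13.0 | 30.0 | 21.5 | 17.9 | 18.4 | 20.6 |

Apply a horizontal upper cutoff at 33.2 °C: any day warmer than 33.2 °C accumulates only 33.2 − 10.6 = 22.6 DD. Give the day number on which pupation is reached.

Daily DD above 10.6 °C (capped at 22.6): 22.6, 15.2, 2.4, 19.4, 10.9, 7.3, 7.8, 10.0.
Cumulative: 22.6, 37.8, 40.2, 59.6, 70.5, 77.8, 85.6, 95.6.
The total first reaches 75 DD on day 6.

day 6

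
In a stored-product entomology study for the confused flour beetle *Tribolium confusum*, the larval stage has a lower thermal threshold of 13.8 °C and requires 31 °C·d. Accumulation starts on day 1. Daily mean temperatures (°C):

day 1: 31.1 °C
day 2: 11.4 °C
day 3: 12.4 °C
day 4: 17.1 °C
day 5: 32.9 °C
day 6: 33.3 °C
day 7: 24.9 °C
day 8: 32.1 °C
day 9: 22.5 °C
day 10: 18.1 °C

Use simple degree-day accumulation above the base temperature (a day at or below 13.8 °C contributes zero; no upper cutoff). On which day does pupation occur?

Daily DD above 13.8 °C: 17.3, 0.0, 0.0, 3.3, 19.1, 19.5, 11.1, 18.3, 8.7, 4.3.
Cumulative: 17.3, 17.3, 17.3, 20.6, 39.7, 59.2, 70.3, 88.6, 97.3, 101.6.
The total first reaches 31 DD on day 5.

day 5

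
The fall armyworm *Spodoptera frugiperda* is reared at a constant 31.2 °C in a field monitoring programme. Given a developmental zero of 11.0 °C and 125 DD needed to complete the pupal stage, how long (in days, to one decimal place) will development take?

6.2 days

Daily accumulation = 31.2 − 11.0 = 20.2 DD/day.
Duration = 125 / 20.2 = 6.188 ≈ 6.2 days.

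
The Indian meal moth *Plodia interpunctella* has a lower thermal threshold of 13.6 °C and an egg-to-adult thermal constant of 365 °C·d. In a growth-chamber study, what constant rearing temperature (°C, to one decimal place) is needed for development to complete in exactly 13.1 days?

41.5 °C

Required daily accumulation = 365 / 13.1 = 27.863 DD/day.
T = T_base + 27.863 = 13.6 + 27.863 = 41.463 ≈ 41.5 °C.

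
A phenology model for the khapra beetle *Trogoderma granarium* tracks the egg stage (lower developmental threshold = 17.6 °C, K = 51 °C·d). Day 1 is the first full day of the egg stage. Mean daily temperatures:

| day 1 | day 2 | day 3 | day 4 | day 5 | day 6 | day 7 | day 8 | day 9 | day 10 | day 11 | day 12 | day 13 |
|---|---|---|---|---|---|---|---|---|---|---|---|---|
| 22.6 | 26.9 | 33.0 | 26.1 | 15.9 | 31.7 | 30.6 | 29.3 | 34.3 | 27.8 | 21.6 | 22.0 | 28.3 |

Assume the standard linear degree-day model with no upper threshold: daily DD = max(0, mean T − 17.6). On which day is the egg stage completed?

day 6

Daily DD above 17.6 °C: 5.0, 9.3, 15.4, 8.5, 0.0, 14.1, 13.0, 11.7, 16.7, 10.2, 4.0, 4.4, 10.7.
Cumulative: 5.0, 14.3, 29.7, 38.2, 38.2, 52.3, 65.3, 77.0, 93.7, 103.9, 107.9, 112.3, 123.0.
The total first reaches 51 DD on day 6.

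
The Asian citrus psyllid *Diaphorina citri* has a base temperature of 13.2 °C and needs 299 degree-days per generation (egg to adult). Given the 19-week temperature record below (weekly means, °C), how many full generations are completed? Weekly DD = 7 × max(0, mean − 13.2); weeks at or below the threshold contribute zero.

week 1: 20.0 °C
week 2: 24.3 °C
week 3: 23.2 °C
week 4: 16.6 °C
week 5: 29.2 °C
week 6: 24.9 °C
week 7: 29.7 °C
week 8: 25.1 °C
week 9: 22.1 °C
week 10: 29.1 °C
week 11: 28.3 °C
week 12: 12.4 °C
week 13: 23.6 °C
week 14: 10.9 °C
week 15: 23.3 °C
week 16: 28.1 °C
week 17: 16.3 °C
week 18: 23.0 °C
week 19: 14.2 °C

Weekly DD (7 × max(0, T̄ − 13.2)): 47.6, 77.7, 70.0, 23.8, 112.0, 81.9, 115.5, 83.3, 62.3, 111.3, 105.7, 0.0, 72.8, 0.0, 70.7, 104.3, 21.7, 68.6, 7.0.
Season total = 1236.2 DD.
Complete generations = ⌊1236.2 / 299⌋ = 4.

4 generations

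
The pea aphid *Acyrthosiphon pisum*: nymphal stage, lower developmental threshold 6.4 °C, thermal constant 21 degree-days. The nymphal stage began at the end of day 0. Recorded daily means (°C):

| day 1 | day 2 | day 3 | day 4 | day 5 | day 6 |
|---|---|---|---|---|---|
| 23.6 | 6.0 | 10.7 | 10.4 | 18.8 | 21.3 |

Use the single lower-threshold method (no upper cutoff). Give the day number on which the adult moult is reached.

Daily DD above 6.4 °C: 17.2, 0.0, 4.3, 4.0, 12.4, 14.9.
Cumulative: 17.2, 17.2, 21.5, 25.5, 37.9, 52.8.
The total first reaches 21 DD on day 3.

day 3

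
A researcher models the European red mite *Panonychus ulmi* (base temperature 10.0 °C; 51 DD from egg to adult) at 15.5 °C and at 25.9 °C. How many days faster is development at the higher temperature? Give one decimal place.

6.1 days

At 15.5 °C: 51 / (15.5 − 10.0) = 51 / 5.5 = 9.273 d.
At 25.9 °C: 51 / (25.9 − 10.0) = 51 / 15.9 = 3.208 d.
Difference = |9.273 − 3.208| = 6.065 ≈ 6.1 days.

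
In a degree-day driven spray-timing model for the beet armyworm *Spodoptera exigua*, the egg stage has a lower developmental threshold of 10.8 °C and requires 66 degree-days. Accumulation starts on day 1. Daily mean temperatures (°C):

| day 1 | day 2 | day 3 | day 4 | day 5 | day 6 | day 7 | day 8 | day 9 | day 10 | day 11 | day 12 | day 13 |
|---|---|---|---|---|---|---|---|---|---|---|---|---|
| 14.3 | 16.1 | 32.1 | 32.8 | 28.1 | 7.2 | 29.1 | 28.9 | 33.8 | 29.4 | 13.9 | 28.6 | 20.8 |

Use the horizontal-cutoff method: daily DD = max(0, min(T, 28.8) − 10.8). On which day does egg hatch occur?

Daily DD above 10.8 °C (capped at 18.0): 3.5, 5.3, 18.0, 18.0, 17.3, 0.0, 18.0, 18.0, 18.0, 18.0, 3.1, 17.8, 10.0.
Cumulative: 3.5, 8.8, 26.8, 44.8, 62.1, 62.1, 80.1, 98.1, 116.1, 134.1, 137.2, 155.0, 165.0.
The total first reaches 66 DD on day 7.

day 7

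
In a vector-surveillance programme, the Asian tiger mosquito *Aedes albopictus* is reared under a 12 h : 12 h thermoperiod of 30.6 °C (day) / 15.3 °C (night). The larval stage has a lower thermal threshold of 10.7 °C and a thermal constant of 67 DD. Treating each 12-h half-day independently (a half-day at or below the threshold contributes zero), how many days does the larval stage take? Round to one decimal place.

Day half: max(0, 30.6 − 10.7) × 0.5 = 19.9 × 0.5 = 9.95 DD.
Night half: max(0, 15.3 − 10.7) × 0.5 = 4.6 × 0.5 = 2.30 DD.
Per 24 h: 12.25 DD/day.
Duration = 67 / 12.25 = 5.469 ≈ 5.5 days.

5.5 days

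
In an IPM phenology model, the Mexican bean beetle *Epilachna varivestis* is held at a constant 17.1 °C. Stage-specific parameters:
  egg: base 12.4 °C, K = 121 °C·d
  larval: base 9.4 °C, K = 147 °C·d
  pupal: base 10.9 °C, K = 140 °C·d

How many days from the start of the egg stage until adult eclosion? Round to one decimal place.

egg: 121 / (17.1 − 12.4) = 121 / 4.7 = 25.745 d.
larval: 147 / (17.1 − 9.4) = 147 / 7.7 = 19.091 d.
pupal: 140 / (17.1 − 10.9) = 140 / 6.2 = 22.581 d.
Sum = 67.416 ≈ 67.4 days.

67.4 days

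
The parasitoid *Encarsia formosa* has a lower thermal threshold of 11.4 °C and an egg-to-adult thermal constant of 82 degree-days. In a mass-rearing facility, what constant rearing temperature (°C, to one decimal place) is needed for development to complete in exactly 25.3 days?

14.6 °C

Required daily accumulation = 82 / 25.3 = 3.241 DD/day.
T = T_base + 3.241 = 11.4 + 3.241 = 14.641 ≈ 14.6 °C.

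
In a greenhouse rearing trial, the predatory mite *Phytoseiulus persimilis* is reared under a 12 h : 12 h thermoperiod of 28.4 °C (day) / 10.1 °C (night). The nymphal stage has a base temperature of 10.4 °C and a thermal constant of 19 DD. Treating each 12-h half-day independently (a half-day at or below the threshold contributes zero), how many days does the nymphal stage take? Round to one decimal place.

2.1 days

Day half: max(0, 28.4 − 10.4) × 0.5 = 18.0 × 0.5 = 9.00 DD.
Night half: max(0, 10.1 − 10.4) × 0.5 = 0.0 × 0.5 = 0.00 DD.
Per 24 h: 9.00 DD/day.
Duration = 19 / 9.00 = 2.111 ≈ 2.1 days.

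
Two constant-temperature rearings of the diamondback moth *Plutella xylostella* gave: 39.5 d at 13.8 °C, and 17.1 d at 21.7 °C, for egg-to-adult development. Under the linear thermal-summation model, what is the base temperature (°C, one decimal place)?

7.8 °C

Under the model K = D·(T − T_b), so D₁·(T₁ − T_b) = D₂·(T₂ − T_b).
39.5·(13.8 − T_b) = 17.1·(21.7 − T_b)
T_b = (39.5·13.8 − 17.1·21.7) / (39.5 − 17.1) = 174.03 / 22.4 = 7.769 °C ≈ 7.8 °C.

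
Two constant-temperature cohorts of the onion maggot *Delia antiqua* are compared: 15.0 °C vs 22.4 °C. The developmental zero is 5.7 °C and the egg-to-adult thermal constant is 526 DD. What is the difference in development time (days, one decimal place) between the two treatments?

At 15.0 °C: 526 / (15.0 − 5.7) = 526 / 9.3 = 56.559 d.
At 22.4 °C: 526 / (22.4 − 5.7) = 526 / 16.7 = 31.497 d.
Difference = |56.559 − 31.497| = 25.062 ≈ 25.1 days.

25.1 days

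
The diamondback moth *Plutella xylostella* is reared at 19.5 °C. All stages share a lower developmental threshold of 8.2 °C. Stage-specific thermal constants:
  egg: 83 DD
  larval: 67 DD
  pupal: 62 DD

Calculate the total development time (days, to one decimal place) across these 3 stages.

18.8 days

Daily accumulation at 19.5 °C = 19.5 − 8.2 = 11.3 DD/day.
Total K = 83 + 67 + 62 = 212 DD.
Total duration = 212 / 11.3 = 18.761 ≈ 18.8 days.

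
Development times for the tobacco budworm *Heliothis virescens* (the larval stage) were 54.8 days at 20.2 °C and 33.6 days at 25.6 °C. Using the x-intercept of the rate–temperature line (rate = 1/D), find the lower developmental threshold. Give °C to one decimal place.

11.6 °C

Equal thermal constants: D₁(T₁ − T_b) = D₂(T₂ − T_b).
54.8·(20.2 − T_b) = 33.6·(25.6 − T_b)
T_b = (54.8·20.2 − 33.6·25.6) / (54.8 − 33.6) = 246.80 / 21.2 = 11.642 °C ≈ 11.6 °C.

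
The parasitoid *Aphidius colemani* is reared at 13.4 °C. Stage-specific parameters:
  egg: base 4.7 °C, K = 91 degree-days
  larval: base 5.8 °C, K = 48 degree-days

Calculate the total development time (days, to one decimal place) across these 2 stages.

egg: 91 / (13.4 − 4.7) = 91 / 8.7 = 10.460 d.
larval: 48 / (13.4 − 5.8) = 48 / 7.6 = 6.316 d.
Sum = 16.776 ≈ 16.8 days.

16.8 days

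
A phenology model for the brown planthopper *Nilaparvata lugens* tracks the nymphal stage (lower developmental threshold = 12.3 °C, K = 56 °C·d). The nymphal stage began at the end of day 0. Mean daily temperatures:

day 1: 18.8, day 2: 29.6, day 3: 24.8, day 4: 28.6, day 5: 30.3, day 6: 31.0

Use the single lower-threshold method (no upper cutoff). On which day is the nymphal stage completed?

day 5

Daily DD above 12.3 °C: 6.5, 17.3, 12.5, 16.3, 18.0, 18.7.
Cumulative: 6.5, 23.8, 36.3, 52.6, 70.6, 89.3.
The total first reaches 56 DD on day 5.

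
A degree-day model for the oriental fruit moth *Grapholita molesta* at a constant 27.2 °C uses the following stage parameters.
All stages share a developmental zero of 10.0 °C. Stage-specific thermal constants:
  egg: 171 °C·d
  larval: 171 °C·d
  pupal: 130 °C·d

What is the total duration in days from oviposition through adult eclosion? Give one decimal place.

27.4 days

Daily accumulation at 27.2 °C = 27.2 − 10.0 = 17.2 DD/day.
Total K = 171 + 171 + 130 = 472 DD.
Total duration = 472 / 17.2 = 27.442 ≈ 27.4 days.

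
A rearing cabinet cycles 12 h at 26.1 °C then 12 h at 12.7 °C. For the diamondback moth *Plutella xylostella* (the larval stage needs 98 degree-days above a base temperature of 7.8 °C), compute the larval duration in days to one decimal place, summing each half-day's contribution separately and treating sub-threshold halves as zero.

8.4 days

Day half: max(0, 26.1 − 7.8) × 0.5 = 18.3 × 0.5 = 9.15 DD.
Night half: max(0, 12.7 − 7.8) × 0.5 = 4.9 × 0.5 = 2.45 DD.
Per 24 h: 11.60 DD/day.
Duration = 98 / 11.60 = 8.448 ≈ 8.4 days.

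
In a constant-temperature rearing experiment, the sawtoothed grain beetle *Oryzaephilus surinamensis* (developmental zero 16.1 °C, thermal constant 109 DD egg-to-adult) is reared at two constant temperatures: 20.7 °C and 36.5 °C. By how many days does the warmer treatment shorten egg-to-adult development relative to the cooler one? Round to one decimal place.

18.4 days

At 20.7 °C: 109 / (20.7 − 16.1) = 109 / 4.6 = 23.696 d.
At 36.5 °C: 109 / (36.5 − 16.1) = 109 / 20.4 = 5.343 d.
Difference = |23.696 − 5.343| = 18.353 ≈ 18.4 days.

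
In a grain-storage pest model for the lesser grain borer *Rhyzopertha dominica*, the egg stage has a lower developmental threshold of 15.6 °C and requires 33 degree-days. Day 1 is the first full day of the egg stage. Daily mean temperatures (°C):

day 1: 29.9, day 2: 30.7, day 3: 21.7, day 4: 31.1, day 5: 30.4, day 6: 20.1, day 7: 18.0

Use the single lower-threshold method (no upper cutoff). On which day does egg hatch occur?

Daily DD above 15.6 °C: 14.3, 15.1, 6.1, 15.5, 14.8, 4.5, 2.4.
Cumulative: 14.3, 29.4, 35.5, 51.0, 65.8, 70.3, 72.7.
The total first reaches 33 DD on day 3.

day 3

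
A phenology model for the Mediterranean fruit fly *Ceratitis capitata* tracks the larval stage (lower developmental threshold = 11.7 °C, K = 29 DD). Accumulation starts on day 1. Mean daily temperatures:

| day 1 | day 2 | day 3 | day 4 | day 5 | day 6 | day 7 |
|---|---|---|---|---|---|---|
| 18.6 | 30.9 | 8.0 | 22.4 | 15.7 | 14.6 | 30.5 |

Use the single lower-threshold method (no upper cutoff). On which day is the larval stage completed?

day 4

Daily DD above 11.7 °C: 6.9, 19.2, 0.0, 10.7, 4.0, 2.9, 18.8.
Cumulative: 6.9, 26.1, 26.1, 36.8, 40.8, 43.7, 62.5.
The total first reaches 29 DD on day 4.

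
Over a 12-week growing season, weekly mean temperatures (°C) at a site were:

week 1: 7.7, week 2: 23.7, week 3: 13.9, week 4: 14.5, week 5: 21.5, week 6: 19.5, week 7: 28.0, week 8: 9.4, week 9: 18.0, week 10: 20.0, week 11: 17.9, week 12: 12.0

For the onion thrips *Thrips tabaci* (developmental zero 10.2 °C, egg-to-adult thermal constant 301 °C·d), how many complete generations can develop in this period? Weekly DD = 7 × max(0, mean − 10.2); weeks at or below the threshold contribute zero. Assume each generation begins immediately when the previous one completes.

2 generations

Weekly DD (7 × max(0, T̄ − 10.2)): 0.0, 94.5, 25.9, 30.1, 79.1, 65.1, 124.6, 0.0, 54.6, 68.6, 53.9, 12.6.
Season total = 609.0 DD.
Complete generations = ⌊609.0 / 301⌋ = 2.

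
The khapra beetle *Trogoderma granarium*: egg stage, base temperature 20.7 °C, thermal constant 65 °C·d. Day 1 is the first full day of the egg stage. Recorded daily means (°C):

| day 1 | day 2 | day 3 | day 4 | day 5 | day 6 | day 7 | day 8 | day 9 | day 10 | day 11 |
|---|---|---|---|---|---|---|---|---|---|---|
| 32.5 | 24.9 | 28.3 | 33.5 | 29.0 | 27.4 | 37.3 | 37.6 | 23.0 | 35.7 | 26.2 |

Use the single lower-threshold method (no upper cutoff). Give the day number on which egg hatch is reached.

day 7

Daily DD above 20.7 °C: 11.8, 4.2, 7.6, 12.8, 8.3, 6.7, 16.6, 16.9, 2.3, 15.0, 5.5.
Cumulative: 11.8, 16.0, 23.6, 36.4, 44.7, 51.4, 68.0, 84.9, 87.2, 102.2, 107.7.
The total first reaches 65 DD on day 7.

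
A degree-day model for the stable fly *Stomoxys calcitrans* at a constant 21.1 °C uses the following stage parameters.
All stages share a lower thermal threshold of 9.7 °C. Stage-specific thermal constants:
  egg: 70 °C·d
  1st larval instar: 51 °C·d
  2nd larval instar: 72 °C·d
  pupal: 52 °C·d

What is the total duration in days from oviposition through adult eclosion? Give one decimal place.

Daily accumulation at 21.1 °C = 21.1 − 9.7 = 11.4 DD/day.
Total K = 70 + 51 + 72 + 52 = 245 DD.
Total duration = 245 / 11.4 = 21.491 ≈ 21.5 days.

21.5 days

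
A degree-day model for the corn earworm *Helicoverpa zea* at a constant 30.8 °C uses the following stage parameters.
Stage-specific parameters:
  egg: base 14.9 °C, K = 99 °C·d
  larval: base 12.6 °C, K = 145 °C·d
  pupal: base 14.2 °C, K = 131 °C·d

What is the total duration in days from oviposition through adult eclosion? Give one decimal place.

egg: 99 / (30.8 − 14.9) = 99 / 15.9 = 6.226 d.
larval: 145 / (30.8 − 12.6) = 145 / 18.2 = 7.967 d.
pupal: 131 / (30.8 − 14.2) = 131 / 16.6 = 7.892 d.
Sum = 22.085 ≈ 22.1 days.

22.1 days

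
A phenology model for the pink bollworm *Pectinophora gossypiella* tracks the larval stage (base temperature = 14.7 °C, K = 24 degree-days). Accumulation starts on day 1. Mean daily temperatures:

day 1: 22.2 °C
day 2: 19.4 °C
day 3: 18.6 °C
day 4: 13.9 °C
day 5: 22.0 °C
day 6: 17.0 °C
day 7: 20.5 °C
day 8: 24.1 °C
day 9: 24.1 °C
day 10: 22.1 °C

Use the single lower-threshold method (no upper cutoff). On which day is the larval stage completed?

Daily DD above 14.7 °C: 7.5, 4.7, 3.9, 0.0, 7.3, 2.3, 5.8, 9.4, 9.4, 7.4.
Cumulative: 7.5, 12.2, 16.1, 16.1, 23.4, 25.7, 31.5, 40.9, 50.3, 57.7.
The total first reaches 24 DD on day 6.

day 6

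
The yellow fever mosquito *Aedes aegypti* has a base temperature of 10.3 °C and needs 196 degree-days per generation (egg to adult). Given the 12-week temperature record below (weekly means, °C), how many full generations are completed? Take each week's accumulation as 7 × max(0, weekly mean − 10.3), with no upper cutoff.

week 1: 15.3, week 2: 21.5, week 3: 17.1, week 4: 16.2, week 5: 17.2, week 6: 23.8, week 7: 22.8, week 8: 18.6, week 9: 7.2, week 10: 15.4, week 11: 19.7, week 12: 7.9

Weekly DD (7 × max(0, T̄ − 10.3)): 35.0, 78.4, 47.6, 41.3, 48.3, 94.5, 87.5, 58.1, 0.0, 35.7, 65.8, 0.0.
Season total = 592.2 DD.
Complete generations = ⌊592.2 / 196⌋ = 3.

3 generations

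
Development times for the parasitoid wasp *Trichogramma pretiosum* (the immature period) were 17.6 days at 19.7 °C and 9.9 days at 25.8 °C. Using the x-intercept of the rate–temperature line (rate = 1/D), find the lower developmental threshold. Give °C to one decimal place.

Linear rate model ⇒ the product D·(T − T_b) is constant across temperatures.
17.6·(19.7 − T_b) = 9.9·(25.8 − T_b)
T_b = (17.6·19.7 − 9.9·25.8) / (17.6 − 9.9) = 91.30 / 7.7 = 11.857 °C ≈ 11.9 °C.

11.9 °C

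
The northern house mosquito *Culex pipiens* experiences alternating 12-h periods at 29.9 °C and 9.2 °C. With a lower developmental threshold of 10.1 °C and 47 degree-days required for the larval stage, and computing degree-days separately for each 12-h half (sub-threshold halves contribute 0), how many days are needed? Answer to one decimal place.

Day half: max(0, 29.9 − 10.1) × 0.5 = 19.8 × 0.5 = 9.90 DD.
Night half: max(0, 9.2 − 10.1) × 0.5 = 0.0 × 0.5 = 0.00 DD.
Per 24 h: 9.90 DD/day.
Duration = 47 / 9.90 = 4.747 ≈ 4.7 days.

4.7 days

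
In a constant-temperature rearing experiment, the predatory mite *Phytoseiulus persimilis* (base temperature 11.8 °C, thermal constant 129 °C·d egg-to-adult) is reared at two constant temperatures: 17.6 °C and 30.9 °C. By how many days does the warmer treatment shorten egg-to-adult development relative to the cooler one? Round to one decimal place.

15.5 days

At 17.6 °C: 129 / (17.6 − 11.8) = 129 / 5.8 = 22.241 d.
At 30.9 °C: 129 / (30.9 − 11.8) = 129 / 19.1 = 6.754 d.
Difference = |22.241 − 6.754| = 15.487 ≈ 15.5 days.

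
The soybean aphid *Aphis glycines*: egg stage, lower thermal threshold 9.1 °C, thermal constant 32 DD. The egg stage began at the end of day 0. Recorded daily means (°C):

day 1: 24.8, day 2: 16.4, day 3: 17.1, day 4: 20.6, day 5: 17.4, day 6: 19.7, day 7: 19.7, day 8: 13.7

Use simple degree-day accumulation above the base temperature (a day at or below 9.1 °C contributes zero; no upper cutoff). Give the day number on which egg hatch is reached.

Daily DD above 9.1 °C: 15.7, 7.3, 8.0, 11.5, 8.3, 10.6, 10.6, 4.6.
Cumulative: 15.7, 23.0, 31.0, 42.5, 50.8, 61.4, 72.0, 76.6.
The total first reaches 32 DD on day 4.

day 4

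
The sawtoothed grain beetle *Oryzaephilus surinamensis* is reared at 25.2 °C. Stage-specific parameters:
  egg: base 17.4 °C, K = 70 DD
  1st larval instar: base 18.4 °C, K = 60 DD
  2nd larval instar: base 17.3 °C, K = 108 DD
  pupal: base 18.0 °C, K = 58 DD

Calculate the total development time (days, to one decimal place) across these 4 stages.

39.5 days

egg: 70 / (25.2 − 17.4) = 70 / 7.8 = 8.974 d.
1st larval instar: 60 / (25.2 − 18.4) = 60 / 6.8 = 8.824 d.
2nd larval instar: 108 / (25.2 − 17.3) = 108 / 7.9 = 13.671 d.
pupal: 58 / (25.2 − 18.0) = 58 / 7.2 = 8.056 d.
Sum = 39.524 ≈ 39.5 days.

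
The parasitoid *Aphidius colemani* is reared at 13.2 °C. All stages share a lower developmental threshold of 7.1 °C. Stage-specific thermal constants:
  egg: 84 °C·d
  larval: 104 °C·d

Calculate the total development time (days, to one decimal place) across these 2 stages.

Daily accumulation at 13.2 °C = 13.2 − 7.1 = 6.1 DD/day.
Total K = 84 + 104 = 188 DD.
Total duration = 188 / 6.1 = 30.820 ≈ 30.8 days.

30.8 days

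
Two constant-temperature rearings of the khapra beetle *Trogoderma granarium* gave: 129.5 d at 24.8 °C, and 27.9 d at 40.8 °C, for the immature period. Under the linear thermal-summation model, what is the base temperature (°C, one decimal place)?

Under the model K = D·(T − T_b), so D₁·(T₁ − T_b) = D₂·(T₂ − T_b).
129.5·(24.8 − T_b) = 27.9·(40.8 − T_b)
T_b = (129.5·24.8 − 27.9·40.8) / (129.5 − 27.9) = 2073.28 / 101.6 = 20.406 °C ≈ 20.4 °C.

20.4 °C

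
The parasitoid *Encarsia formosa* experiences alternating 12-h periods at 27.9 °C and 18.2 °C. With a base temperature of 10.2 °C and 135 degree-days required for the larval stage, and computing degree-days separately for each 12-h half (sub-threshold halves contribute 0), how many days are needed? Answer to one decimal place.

10.5 days

Day half: max(0, 27.9 − 10.2) × 0.5 = 17.7 × 0.5 = 8.85 DD.
Night half: max(0, 18.2 − 10.2) × 0.5 = 8.0 × 0.5 = 4.00 DD.
Per 24 h: 12.85 DD/day.
Duration = 135 / 12.85 = 10.506 ≈ 10.5 days.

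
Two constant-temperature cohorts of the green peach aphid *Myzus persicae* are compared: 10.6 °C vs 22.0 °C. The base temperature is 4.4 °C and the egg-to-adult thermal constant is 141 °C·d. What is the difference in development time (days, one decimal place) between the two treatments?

At 10.6 °C: 141 / (10.6 − 4.4) = 141 / 6.2 = 22.742 d.
At 22.0 °C: 141 / (22.0 − 4.4) = 141 / 17.6 = 8.011 d.
Difference = |22.742 − 8.011| = 14.731 ≈ 14.7 days.

14.7 days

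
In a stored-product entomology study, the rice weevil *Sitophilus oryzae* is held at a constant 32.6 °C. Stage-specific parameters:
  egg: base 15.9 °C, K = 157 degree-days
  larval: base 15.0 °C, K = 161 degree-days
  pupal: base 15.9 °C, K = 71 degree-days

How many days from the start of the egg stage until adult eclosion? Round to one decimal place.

22.8 days

egg: 157 / (32.6 − 15.9) = 157 / 16.7 = 9.401 d.
larval: 161 / (32.6 − 15.0) = 161 / 17.6 = 9.148 d.
pupal: 71 / (32.6 − 15.9) = 71 / 16.7 = 4.251 d.
Sum = 22.800 ≈ 22.8 days.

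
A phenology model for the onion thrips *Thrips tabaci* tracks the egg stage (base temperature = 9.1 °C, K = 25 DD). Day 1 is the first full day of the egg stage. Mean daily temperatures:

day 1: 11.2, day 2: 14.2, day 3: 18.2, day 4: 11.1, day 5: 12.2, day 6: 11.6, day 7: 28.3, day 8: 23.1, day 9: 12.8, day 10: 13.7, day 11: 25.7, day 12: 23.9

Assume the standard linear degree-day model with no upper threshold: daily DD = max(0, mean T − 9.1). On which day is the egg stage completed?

day 7

Daily DD above 9.1 °C: 2.1, 5.1, 9.1, 2.0, 3.1, 2.5, 19.2, 14.0, 3.7, 4.6, 16.6, 14.8.
Cumulative: 2.1, 7.2, 16.3, 18.3, 21.4, 23.9, 43.1, 57.1, 60.8, 65.4, 82.0, 96.8.
The total first reaches 25 DD on day 7.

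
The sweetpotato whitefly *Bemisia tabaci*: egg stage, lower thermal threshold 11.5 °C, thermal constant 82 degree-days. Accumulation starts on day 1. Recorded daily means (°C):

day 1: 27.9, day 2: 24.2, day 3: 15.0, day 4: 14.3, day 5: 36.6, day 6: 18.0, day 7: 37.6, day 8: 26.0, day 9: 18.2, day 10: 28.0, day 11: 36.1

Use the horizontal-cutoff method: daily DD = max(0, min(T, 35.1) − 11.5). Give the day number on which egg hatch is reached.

day 7

Daily DD above 11.5 °C (capped at 23.6): 16.4, 12.7, 3.5, 2.8, 23.6, 6.5, 23.6, 14.5, 6.7, 16.5, 23.6.
Cumulative: 16.4, 29.1, 32.6, 35.4, 59.0, 65.5, 89.1, 103.6, 110.3, 126.8, 150.4.
The total first reaches 82 DD on day 7.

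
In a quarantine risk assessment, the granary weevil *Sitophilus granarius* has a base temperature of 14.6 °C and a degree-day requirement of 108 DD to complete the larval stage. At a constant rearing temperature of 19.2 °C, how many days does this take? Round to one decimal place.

Daily accumulation = 19.2 − 14.6 = 4.6 DD/day.
Duration = 108 / 4.6 = 23.478 ≈ 23.5 days.

23.5 days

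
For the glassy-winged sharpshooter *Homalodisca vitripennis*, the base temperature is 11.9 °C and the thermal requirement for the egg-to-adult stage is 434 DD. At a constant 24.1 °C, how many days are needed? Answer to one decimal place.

Daily accumulation = 24.1 − 11.9 = 12.2 DD/day.
Duration = 434 / 12.2 = 35.574 ≈ 35.6 days.

35.6 days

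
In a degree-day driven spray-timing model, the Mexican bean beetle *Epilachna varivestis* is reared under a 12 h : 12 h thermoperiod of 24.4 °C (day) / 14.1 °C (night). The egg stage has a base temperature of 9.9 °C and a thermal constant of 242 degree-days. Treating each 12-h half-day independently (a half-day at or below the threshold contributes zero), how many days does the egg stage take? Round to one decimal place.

25.9 days

Day half: max(0, 24.4 − 9.9) × 0.5 = 14.5 × 0.5 = 7.25 DD.
Night half: max(0, 14.1 − 9.9) × 0.5 = 4.2 × 0.5 = 2.10 DD.
Per 24 h: 9.35 DD/day.
Duration = 242 / 9.35 = 25.882 ≈ 25.9 days.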